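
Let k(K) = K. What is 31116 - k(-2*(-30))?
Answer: 31056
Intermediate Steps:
31116 - k(-2*(-30)) = 31116 - (-2)*(-30) = 31116 - 1*60 = 31116 - 60 = 31056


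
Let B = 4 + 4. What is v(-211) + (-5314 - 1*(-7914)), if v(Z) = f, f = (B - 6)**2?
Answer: 2604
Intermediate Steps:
B = 8
f = 4 (f = (8 - 6)**2 = 2**2 = 4)
v(Z) = 4
v(-211) + (-5314 - 1*(-7914)) = 4 + (-5314 - 1*(-7914)) = 4 + (-5314 + 7914) = 4 + 2600 = 2604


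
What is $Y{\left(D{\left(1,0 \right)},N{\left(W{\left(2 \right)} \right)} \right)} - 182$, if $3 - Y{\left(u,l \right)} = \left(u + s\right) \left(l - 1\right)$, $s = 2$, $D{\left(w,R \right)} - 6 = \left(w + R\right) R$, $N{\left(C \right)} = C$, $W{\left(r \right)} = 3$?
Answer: $-195$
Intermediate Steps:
$D{\left(w,R \right)} = 6 + R \left(R + w\right)$ ($D{\left(w,R \right)} = 6 + \left(w + R\right) R = 6 + \left(R + w\right) R = 6 + R \left(R + w\right)$)
$Y{\left(u,l \right)} = 3 - \left(-1 + l\right) \left(2 + u\right)$ ($Y{\left(u,l \right)} = 3 - \left(u + 2\right) \left(l - 1\right) = 3 - \left(2 + u\right) \left(-1 + l\right) = 3 - \left(-1 + l\right) \left(2 + u\right)$)
$Y{\left(D{\left(1,0 \right)},N{\left(W{\left(2 \right)} \right)} \right)} - 182 = \left(5 + \left(6 + 0^{2} + 0 \cdot 1\right) - 6 - 3 \left(6 + 0^{2} + 0 \cdot 1\right)\right) - 182 = \left(5 + \left(6 + 0 + 0\right) - 6 - 3 \left(6 + 0 + 0\right)\right) - 182 = \left(5 + 6 - 6 - 3 \cdot 6\right) - 182 = \left(5 + 6 - 6 - 18\right) - 182 = -13 - 182 = -195$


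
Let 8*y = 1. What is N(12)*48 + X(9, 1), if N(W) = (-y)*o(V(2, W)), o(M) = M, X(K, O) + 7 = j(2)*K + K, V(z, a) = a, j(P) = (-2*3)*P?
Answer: -178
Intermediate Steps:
y = 1/8 (y = (1/8)*1 = 1/8 ≈ 0.12500)
j(P) = -6*P
X(K, O) = -7 - 11*K (X(K, O) = -7 + ((-6*2)*K + K) = -7 + (-12*K + K) = -7 - 11*K)
N(W) = -W/8 (N(W) = (-1*1/8)*W = -W/8)
N(12)*48 + X(9, 1) = -1/8*12*48 + (-7 - 11*9) = -3/2*48 + (-7 - 99) = -72 - 106 = -178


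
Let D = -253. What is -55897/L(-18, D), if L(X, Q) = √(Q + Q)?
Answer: 55897*I*√506/506 ≈ 2484.9*I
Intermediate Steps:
L(X, Q) = √2*√Q (L(X, Q) = √(2*Q) = √2*√Q)
-55897/L(-18, D) = -55897*(-I*√506/506) = -(-55897)*I*√506/506 = 55897*I*√506/506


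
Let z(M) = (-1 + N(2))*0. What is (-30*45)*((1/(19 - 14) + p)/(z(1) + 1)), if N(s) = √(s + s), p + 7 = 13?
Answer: -8370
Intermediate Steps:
p = 6 (p = -7 + 13 = 6)
N(s) = √2*√s (N(s) = √(2*s) = √2*√s)
z(M) = 0 (z(M) = (-1 + √2*√2)*0 = (-1 + 2)*0 = 1*0 = 0)
(-30*45)*((1/(19 - 14) + p)/(z(1) + 1)) = (-30*45)*((1/(19 - 14) + 6)/(0 + 1)) = -1350*(1/5 + 6)/1 = -1350*(⅕ + 6) = -8370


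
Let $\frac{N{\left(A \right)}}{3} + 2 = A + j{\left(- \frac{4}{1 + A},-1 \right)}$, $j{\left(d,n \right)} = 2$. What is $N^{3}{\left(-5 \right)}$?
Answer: $-3375$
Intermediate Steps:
$N{\left(A \right)} = 3 A$ ($N{\left(A \right)} = -6 + 3 \left(A + 2\right) = -6 + 3 \left(2 + A\right) = -6 + \left(6 + 3 A\right) = 3 A$)
$N^{3}{\left(-5 \right)} = \left(3 \left(-5\right)\right)^{3} = \left(-15\right)^{3} = -3375$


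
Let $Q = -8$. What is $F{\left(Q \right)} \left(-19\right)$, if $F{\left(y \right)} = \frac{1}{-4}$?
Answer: $\frac{19}{4} \approx 4.75$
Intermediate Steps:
$F{\left(y \right)} = - \frac{1}{4}$
$F{\left(Q \right)} \left(-19\right) = \left(- \frac{1}{4}\right) \left(-19\right) = \frac{19}{4}$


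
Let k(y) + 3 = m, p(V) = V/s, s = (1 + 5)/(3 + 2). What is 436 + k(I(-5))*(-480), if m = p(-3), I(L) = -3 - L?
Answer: 3076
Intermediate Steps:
s = 6/5 ≈ 1.2000
p(V) = 5*V/6 (p(V) = V/(6/5) = V*(⅚) = 5*V/6)
m = -5/2 (m = (⅚)*(-3) = -5/2 ≈ -2.5000)
k(y) = -11/2 (k(y) = -3 - 5/2 = -11/2)
436 + k(I(-5))*(-480) = 436 - 11/2*(-480) = 436 + 2640 = 3076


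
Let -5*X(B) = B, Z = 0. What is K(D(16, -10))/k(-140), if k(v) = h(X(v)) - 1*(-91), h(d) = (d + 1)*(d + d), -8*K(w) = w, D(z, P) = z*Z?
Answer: 0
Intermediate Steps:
D(z, P) = 0 (D(z, P) = z*0 = 0)
X(B) = -B/5
K(w) = -w/8
h(d) = 2*d*(1 + d) (h(d) = (1 + d)*(2*d) = 2*d*(1 + d))
k(v) = 91 - 2*v*(1 - v/5)/5 (k(v) = 2*(-v/5)*(1 - v/5) - 1*(-91) = -2*v*(1 - v/5)/5 + 91 = 91 - 2*v*(1 - v/5)/5)
K(D(16, -10))/k(-140) = (-⅛*0)/(91 + (2/25)*(-140)*(-5 - 140)) = 0/(91 + (2/25)*(-140)*(-145)) = 0/(91 + 1624) = 0/1715 = 0*(1/1715) = 0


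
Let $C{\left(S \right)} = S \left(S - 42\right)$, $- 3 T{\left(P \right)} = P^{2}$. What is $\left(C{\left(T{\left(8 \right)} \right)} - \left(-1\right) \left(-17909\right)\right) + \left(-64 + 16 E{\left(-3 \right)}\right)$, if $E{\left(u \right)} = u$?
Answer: $- \frac{150029}{9} \approx -16670.0$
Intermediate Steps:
$T{\left(P \right)} = - \frac{P^{2}}{3}$
$C{\left(S \right)} = S \left(-42 + S\right)$
$\left(C{\left(T{\left(8 \right)} \right)} - \left(-1\right) \left(-17909\right)\right) + \left(-64 + 16 E{\left(-3 \right)}\right) = \left(- \frac{8^{2}}{3} \left(-42 - \frac{8^{2}}{3}\right) - \left(-1\right) \left(-17909\right)\right) + \left(-64 + 16 \left(-3\right)\right) = \left(\left(- \frac{1}{3}\right) 64 \left(-42 - \frac{64}{3}\right) - 17909\right) - 112 = \left(- \frac{64 \left(-42 - \frac{64}{3}\right)}{3} - 17909\right) - 112 = \left(\left(- \frac{64}{3}\right) \left(- \frac{190}{3}\right) - 17909\right) - 112 = \left(\frac{12160}{9} - 17909\right) - 112 = - \frac{149021}{9} - 112 = - \frac{150029}{9}$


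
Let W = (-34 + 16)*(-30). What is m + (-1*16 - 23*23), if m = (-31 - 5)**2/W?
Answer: -2713/5 ≈ -542.60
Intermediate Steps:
W = 540 (W = -18*(-30) = 540)
m = 12/5 (m = (-31 - 5)**2/540 = (-36)**2*(1/540) = 1296*(1/540) = 12/5 ≈ 2.4000)
m + (-1*16 - 23*23) = 12/5 + (-1*16 - 23*23) = 12/5 + (-16 - 529) = 12/5 - 545 = -2713/5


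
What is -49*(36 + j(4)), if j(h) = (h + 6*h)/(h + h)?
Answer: -3871/2 ≈ -1935.5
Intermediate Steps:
j(h) = 7/2 (j(h) = (7*h)/((2*h)) = (7*h)*(1/(2*h)) = 7/2)
-49*(36 + j(4)) = -49*(36 + 7/2) = -49*79/2 = -3871/2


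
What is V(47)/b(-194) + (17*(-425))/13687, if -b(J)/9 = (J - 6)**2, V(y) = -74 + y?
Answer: -288958939/547480000 ≈ -0.52780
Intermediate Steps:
b(J) = -9*(-6 + J)**2 (b(J) = -9*(J - 6)**2 = -9*(-6 + J)**2)
V(47)/b(-194) + (17*(-425))/13687 = (-74 + 47)/((-9*(-6 - 194)**2)) + (17*(-425))/13687 = -27/((-9*(-200)**2)) - 7225*1/13687 = -27/((-9*40000)) - 7225/13687 = -27/(-360000) - 7225/13687 = -27*(-1/360000) - 7225/13687 = 3/40000 - 7225/13687 = -288958939/547480000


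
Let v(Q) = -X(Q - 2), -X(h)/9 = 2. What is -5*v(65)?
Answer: -90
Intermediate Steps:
X(h) = -18 (X(h) = -9*2 = -18)
v(Q) = 18 (v(Q) = -1*(-18) = 18)
-5*v(65) = -5*18 = -90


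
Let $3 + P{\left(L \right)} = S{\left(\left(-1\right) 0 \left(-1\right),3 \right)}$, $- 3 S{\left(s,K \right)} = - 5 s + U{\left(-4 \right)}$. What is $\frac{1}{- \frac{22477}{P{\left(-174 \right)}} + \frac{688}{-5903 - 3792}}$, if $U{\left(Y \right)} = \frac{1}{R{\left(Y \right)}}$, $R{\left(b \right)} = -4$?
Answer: $\frac{1939}{14942572} \approx 0.00012976$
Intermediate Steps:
$U{\left(Y \right)} = - \frac{1}{4}$ ($U{\left(Y \right)} = \frac{1}{-4} = - \frac{1}{4}$)
$S{\left(s,K \right)} = \frac{1}{12} + \frac{5 s}{3}$ ($S{\left(s,K \right)} = - \frac{- 5 s - \frac{1}{4}}{3} = - \frac{- \frac{1}{4} - 5 s}{3} = \frac{1}{12} + \frac{5 s}{3}$)
$P{\left(L \right)} = - \frac{35}{12}$ ($P{\left(L \right)} = -3 + \left(\frac{1}{12} + \frac{5 \left(-1\right) 0 \left(-1\right)}{3}\right) = -3 + \left(\frac{1}{12} + \frac{5 \cdot 0 \left(-1\right)}{3}\right) = -3 + \left(\frac{1}{12} + \frac{5}{3} \cdot 0\right) = -3 + \left(\frac{1}{12} + 0\right) = -3 + \frac{1}{12} = - \frac{35}{12}$)
$\frac{1}{- \frac{22477}{P{\left(-174 \right)}} + \frac{688}{-5903 - 3792}} = \frac{1}{- \frac{22477}{- \frac{35}{12}} + \frac{688}{-5903 - 3792}} = \frac{1}{\left(-22477\right) \left(- \frac{12}{35}\right) + \frac{688}{-5903 - 3792}} = \frac{1}{\frac{38532}{5} + \frac{688}{-9695}} = \frac{1}{\frac{38532}{5} + 688 \left(- \frac{1}{9695}\right)} = \frac{1}{\frac{38532}{5} - \frac{688}{9695}} = \frac{1}{\frac{14942572}{1939}} = \frac{1939}{14942572}$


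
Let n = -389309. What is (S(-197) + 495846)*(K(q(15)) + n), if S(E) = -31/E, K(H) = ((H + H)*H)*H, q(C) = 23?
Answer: -35651375902675/197 ≈ -1.8097e+11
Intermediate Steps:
K(H) = 2*H³ (K(H) = ((2*H)*H)*H = (2*H²)*H = 2*H³)
(S(-197) + 495846)*(K(q(15)) + n) = (-31/(-197) + 495846)*(2*23³ - 389309) = (-31*(-1/197) + 495846)*(2*12167 - 389309) = (31/197 + 495846)*(24334 - 389309) = (97681693/197)*(-364975) = -35651375902675/197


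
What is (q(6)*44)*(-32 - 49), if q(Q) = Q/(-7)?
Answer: 21384/7 ≈ 3054.9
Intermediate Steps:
q(Q) = -Q/7 (q(Q) = Q*(-⅐) = -Q/7)
(q(6)*44)*(-32 - 49) = (-⅐*6*44)*(-32 - 49) = -6/7*44*(-81) = -264/7*(-81) = 21384/7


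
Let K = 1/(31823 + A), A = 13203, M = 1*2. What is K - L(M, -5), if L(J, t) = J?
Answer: -90051/45026 ≈ -2.0000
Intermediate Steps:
M = 2
K = 1/45026 (K = 1/(31823 + 13203) = 1/45026 ≈ 2.2209e-5)
K - L(M, -5) = 1/45026 - 1*2 = 1/45026 - 2 = -90051/45026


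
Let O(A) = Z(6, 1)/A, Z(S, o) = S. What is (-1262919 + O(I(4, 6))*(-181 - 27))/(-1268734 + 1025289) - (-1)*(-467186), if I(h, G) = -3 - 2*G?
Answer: -568664164671/1217225 ≈ -4.6718e+5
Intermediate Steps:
O(A) = 6/A
(-1262919 + O(I(4, 6))*(-181 - 27))/(-1268734 + 1025289) - (-1)*(-467186) = (-1262919 + (6/(-3 - 2*6))*(-181 - 27))/(-1268734 + 1025289) - (-1)*(-467186) = (-1262919 + (6/(-3 - 12))*(-208))/(-243445) - 1*467186 = (-1262919 + (6/(-15))*(-208))*(-1/243445) - 467186 = (-1262919 + (6*(-1/15))*(-208))*(-1/243445) - 467186 = (-1262919 - ⅖*(-208))*(-1/243445) - 467186 = (-1262919 + 416/5)*(-1/243445) - 467186 = -6314179/5*(-1/243445) - 467186 = 6314179/1217225 - 467186 = -568664164671/1217225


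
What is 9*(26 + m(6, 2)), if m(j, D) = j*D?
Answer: 342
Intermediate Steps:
m(j, D) = D*j
9*(26 + m(6, 2)) = 9*(26 + 2*6) = 9*(26 + 12) = 9*38 = 342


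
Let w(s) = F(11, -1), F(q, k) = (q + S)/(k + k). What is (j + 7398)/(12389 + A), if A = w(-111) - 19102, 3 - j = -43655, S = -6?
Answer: -102112/13431 ≈ -7.6027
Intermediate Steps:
F(q, k) = (-6 + q)/(2*k) (F(q, k) = (q - 6)/(k + k) = (-6 + q)/((2*k)) = (-6 + q)*(1/(2*k)) = (-6 + q)/(2*k))
w(s) = -5/2 (w(s) = (½)*(-6 + 11)/(-1) = (½)*(-1)*5 = -5/2)
j = 43658 (j = 3 - 1*(-43655) = 3 + 43655 = 43658)
A = -38209/2 (A = -5/2 - 19102 = -38209/2 ≈ -19105.)
(j + 7398)/(12389 + A) = (43658 + 7398)/(12389 - 38209/2) = 51056/(-13431/2) = 51056*(-2/13431) = -102112/13431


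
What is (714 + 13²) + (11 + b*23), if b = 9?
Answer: 1101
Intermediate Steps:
(714 + 13²) + (11 + b*23) = (714 + 13²) + (11 + 9*23) = (714 + 169) + (11 + 207) = 883 + 218 = 1101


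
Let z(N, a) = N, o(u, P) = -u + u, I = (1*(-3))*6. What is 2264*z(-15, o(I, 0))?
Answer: -33960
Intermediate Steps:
I = -18 (I = -3*6 = -18)
o(u, P) = 0
2264*z(-15, o(I, 0)) = 2264*(-15) = -33960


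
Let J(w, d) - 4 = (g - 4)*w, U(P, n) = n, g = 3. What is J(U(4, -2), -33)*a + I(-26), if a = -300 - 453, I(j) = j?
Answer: -4544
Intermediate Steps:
J(w, d) = 4 - w (J(w, d) = 4 + (3 - 4)*w = 4 - w)
a = -753
J(U(4, -2), -33)*a + I(-26) = (4 - 1*(-2))*(-753) - 26 = (4 + 2)*(-753) - 26 = 6*(-753) - 26 = -4518 - 26 = -4544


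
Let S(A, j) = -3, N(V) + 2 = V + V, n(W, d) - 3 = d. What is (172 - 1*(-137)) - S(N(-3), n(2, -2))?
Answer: 312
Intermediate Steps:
n(W, d) = 3 + d
N(V) = -2 + 2*V (N(V) = -2 + (V + V) = -2 + 2*V)
(172 - 1*(-137)) - S(N(-3), n(2, -2)) = (172 - 1*(-137)) - 1*(-3) = (172 + 137) + 3 = 309 + 3 = 312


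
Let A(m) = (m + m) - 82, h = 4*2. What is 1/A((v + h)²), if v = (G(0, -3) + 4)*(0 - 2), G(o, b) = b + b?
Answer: 1/206 ≈ 0.0048544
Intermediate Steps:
G(o, b) = 2*b
h = 8
v = 4 (v = (2*(-3) + 4)*(0 - 2) = (-6 + 4)*(-2) = -2*(-2) = 4)
A(m) = -82 + 2*m (A(m) = 2*m - 82 = -82 + 2*m)
1/A((v + h)²) = 1/(-82 + 2*(4 + 8)²) = 1/(-82 + 2*12²) = 1/(-82 + 2*144) = 1/(-82 + 288) = 1/206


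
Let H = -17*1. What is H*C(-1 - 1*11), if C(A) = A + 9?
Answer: 51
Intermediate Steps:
H = -17
C(A) = 9 + A
H*C(-1 - 1*11) = -17*(9 + (-1 - 1*11)) = -17*(9 + (-1 - 11)) = -17*(9 - 12) = -17*(-3) = 51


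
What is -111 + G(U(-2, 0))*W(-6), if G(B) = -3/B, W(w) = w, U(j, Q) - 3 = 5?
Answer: -435/4 ≈ -108.75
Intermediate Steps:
U(j, Q) = 8 (U(j, Q) = 3 + 5 = 8)
-111 + G(U(-2, 0))*W(-6) = -111 - 3/8*(-6) = -111 + 9/4 = -435/4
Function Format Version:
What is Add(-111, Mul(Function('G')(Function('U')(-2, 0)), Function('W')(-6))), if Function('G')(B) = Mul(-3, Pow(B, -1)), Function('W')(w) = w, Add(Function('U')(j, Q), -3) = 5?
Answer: Rational(-435, 4) ≈ -108.75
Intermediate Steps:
Function('U')(j, Q) = 8 (Function('U')(j, Q) = Add(3, 5) = 8)
Add(-111, Mul(Function('G')(Function('U')(-2, 0)), Function('W')(-6))) = Add(-111, Mul(Mul(-3, Pow(8, -1)), -6)) = Add(-111, Mul(Mul(-3, Rational(1, 8)), -6)) = Add(-111, Mul(Rational(-3, 8), -6)) = Add(-111, Rational(9, 4)) = Rational(-435, 4)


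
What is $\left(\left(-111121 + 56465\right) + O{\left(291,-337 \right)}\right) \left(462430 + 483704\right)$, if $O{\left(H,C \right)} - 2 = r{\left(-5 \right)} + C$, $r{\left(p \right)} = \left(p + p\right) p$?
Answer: $-51981548094$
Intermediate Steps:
$r{\left(p \right)} = 2 p^{2}$ ($r{\left(p \right)} = 2 p p = 2 p^{2}$)
$O{\left(H,C \right)} = 52 + C$ ($O{\left(H,C \right)} = 2 + \left(2 \left(-5\right)^{2} + C\right) = 2 + \left(2 \cdot 25 + C\right) = 2 + \left(50 + C\right) = 52 + C$)
$\left(\left(-111121 + 56465\right) + O{\left(291,-337 \right)}\right) \left(462430 + 483704\right) = \left(\left(-111121 + 56465\right) + \left(52 - 337\right)\right) \left(462430 + 483704\right) = \left(-54656 - 285\right) 946134 = \left(-54941\right) 946134 = -51981548094$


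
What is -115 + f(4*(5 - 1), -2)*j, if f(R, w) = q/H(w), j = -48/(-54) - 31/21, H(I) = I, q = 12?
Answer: -2341/21 ≈ -111.48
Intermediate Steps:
j = -37/63 (j = -48*(-1/54) - 31*1/21 = 8/9 - 31/21 = -37/63 ≈ -0.58730)
f(R, w) = 12/w
-115 + f(4*(5 - 1), -2)*j = -115 + (12/(-2))*(-37/63) = -115 + (12*(-½))*(-37/63) = -115 - 6*(-37/63) = -115 + 74/21 = -2341/21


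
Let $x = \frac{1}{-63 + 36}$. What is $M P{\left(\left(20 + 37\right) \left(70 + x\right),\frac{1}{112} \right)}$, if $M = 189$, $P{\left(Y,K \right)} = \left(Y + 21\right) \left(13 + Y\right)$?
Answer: $\frac{9094180480}{3} \approx 3.0314 \cdot 10^{9}$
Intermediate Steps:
$x = - \frac{1}{27}$ ($x = \frac{1}{-27} = - \frac{1}{27} \approx -0.037037$)
$P{\left(Y,K \right)} = \left(13 + Y\right) \left(21 + Y\right)$ ($P{\left(Y,K \right)} = \left(21 + Y\right) \left(13 + Y\right) = \left(13 + Y\right) \left(21 + Y\right)$)
$M P{\left(\left(20 + 37\right) \left(70 + x\right),\frac{1}{112} \right)} = 189 \left(273 + \left(\left(20 + 37\right) \left(70 - \frac{1}{27}\right)\right)^{2} + 34 \left(20 + 37\right) \left(70 - \frac{1}{27}\right)\right) = 189 \left(273 + \left(57 \cdot \frac{1889}{27}\right)^{2} + 34 \cdot 57 \cdot \frac{1889}{27}\right) = 189 \left(273 + \left(\frac{35891}{9}\right)^{2} + 34 \cdot \frac{35891}{9}\right) = 189 \left(273 + \frac{1288163881}{81} + \frac{1220294}{9}\right) = 189 \cdot \frac{1299168640}{81} = \frac{9094180480}{3}$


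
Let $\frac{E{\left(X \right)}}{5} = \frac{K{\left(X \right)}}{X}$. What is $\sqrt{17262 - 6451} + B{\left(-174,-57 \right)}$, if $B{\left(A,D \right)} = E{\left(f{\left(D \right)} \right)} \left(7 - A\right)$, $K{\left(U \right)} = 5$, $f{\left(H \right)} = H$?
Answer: $- \frac{4525}{57} + \sqrt{10811} \approx 24.59$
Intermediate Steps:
$E{\left(X \right)} = \frac{25}{X}$ ($E{\left(X \right)} = 5 \frac{5}{X} = \frac{25}{X}$)
$B{\left(A,D \right)} = \frac{25 \left(7 - A\right)}{D}$ ($B{\left(A,D \right)} = \frac{25}{D} \left(7 - A\right) = \frac{25 \left(7 - A\right)}{D}$)
$\sqrt{17262 - 6451} + B{\left(-174,-57 \right)} = \sqrt{17262 - 6451} + \frac{25 \left(7 - -174\right)}{-57} = \sqrt{10811} + 25 \left(- \frac{1}{57}\right) \left(7 + 174\right) = \sqrt{10811} + 25 \left(- \frac{1}{57}\right) 181 = \sqrt{10811} - \frac{4525}{57} = - \frac{4525}{57} + \sqrt{10811}$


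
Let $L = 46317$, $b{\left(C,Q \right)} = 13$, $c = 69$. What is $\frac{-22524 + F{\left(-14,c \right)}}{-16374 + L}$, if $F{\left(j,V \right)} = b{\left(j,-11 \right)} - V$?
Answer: $- \frac{22580}{29943} \approx -0.7541$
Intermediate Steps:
$F{\left(j,V \right)} = 13 - V$
$\frac{-22524 + F{\left(-14,c \right)}}{-16374 + L} = \frac{-22524 + \left(13 - 69\right)}{-16374 + 46317} = \frac{-22524 + \left(13 - 69\right)}{29943} = \left(-22524 - 56\right) \frac{1}{29943} = \left(-22580\right) \frac{1}{29943} = - \frac{22580}{29943}$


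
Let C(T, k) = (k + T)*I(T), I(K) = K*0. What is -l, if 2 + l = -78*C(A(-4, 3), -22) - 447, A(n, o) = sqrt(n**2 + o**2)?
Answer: 449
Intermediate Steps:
I(K) = 0
C(T, k) = 0 (C(T, k) = (k + T)*0 = (T + k)*0 = 0)
l = -449 (l = -2 + (-78*0 - 447) = -2 + (0 - 447) = -2 - 447 = -449)
-l = -1*(-449) = 449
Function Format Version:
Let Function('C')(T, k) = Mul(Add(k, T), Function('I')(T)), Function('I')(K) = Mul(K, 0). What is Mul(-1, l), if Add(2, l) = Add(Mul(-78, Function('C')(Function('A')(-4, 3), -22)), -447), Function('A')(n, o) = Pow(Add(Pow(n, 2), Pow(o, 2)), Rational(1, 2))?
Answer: 449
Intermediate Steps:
Function('I')(K) = 0
Function('C')(T, k) = 0 (Function('C')(T, k) = Mul(Add(k, T), 0) = Mul(Add(T, k), 0) = 0)
l = -449 (l = Add(-2, Add(Mul(-78, 0), -447)) = Add(-2, Add(0, -447)) = Add(-2, -447) = -449)
Mul(-1, l) = Mul(-1, -449) = 449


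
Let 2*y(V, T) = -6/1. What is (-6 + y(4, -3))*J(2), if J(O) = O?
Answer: -18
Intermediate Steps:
y(V, T) = -3 (y(V, T) = (-6/1)/2 = (-6*1)/2 = (½)*(-6) = -3)
(-6 + y(4, -3))*J(2) = (-6 - 3)*2 = -9*2 = -18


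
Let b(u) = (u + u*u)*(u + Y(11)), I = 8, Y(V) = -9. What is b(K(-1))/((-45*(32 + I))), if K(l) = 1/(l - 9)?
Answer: -91/200000 ≈ -0.00045500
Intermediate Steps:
K(l) = 1/(-9 + l)
b(u) = (-9 + u)*(u + u²) (b(u) = (u + u*u)*(u - 9) = (u + u²)*(-9 + u) = (-9 + u)*(u + u²))
b(K(-1))/((-45*(32 + I))) = ((-9 + (1/(-9 - 1))² - 8/(-9 - 1))/(-9 - 1))/((-45*(32 + 8))) = ((-9 + (1/(-10))² - 8/(-10))/(-10))/((-45*40)) = -(-9 + (-⅒)² - 8*(-⅒))/10/(-1800) = -(-9 + 1/100 + ⅘)/10*(-1/1800) = -⅒*(-819/100)*(-1/1800) = (819/1000)*(-1/1800) = -91/200000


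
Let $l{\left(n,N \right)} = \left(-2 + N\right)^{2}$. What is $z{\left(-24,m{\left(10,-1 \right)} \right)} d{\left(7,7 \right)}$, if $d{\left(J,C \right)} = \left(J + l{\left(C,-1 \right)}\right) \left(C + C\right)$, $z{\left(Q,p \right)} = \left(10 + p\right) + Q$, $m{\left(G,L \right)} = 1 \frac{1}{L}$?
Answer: $-3360$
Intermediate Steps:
$m{\left(G,L \right)} = \frac{1}{L}$
$z{\left(Q,p \right)} = 10 + Q + p$
$d{\left(J,C \right)} = 2 C \left(9 + J\right)$ ($d{\left(J,C \right)} = \left(J + \left(-2 - 1\right)^{2}\right) \left(C + C\right) = \left(J + \left(-3\right)^{2}\right) 2 C = \left(J + 9\right) 2 C = \left(9 + J\right) 2 C = 2 C \left(9 + J\right)$)
$z{\left(-24,m{\left(10,-1 \right)} \right)} d{\left(7,7 \right)} = \left(10 - 24 + \frac{1}{-1}\right) 2 \cdot 7 \left(9 + 7\right) = \left(10 - 24 - 1\right) 2 \cdot 7 \cdot 16 = \left(-15\right) 224 = -3360$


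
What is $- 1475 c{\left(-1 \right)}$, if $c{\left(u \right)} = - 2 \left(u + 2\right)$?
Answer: $2950$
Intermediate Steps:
$c{\left(u \right)} = -4 - 2 u$ ($c{\left(u \right)} = - 2 \left(2 + u\right) = -4 - 2 u$)
$- 1475 c{\left(-1 \right)} = - 1475 \left(-4 - -2\right) = - 1475 \left(-4 + 2\right) = \left(-1475\right) \left(-2\right) = 2950$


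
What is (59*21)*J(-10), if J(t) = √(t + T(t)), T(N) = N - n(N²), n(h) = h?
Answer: 2478*I*√30 ≈ 13573.0*I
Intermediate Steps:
T(N) = N - N²
J(t) = √(t + t*(1 - t))
(59*21)*J(-10) = (59*21)*√(-10*(2 - 1*(-10))) = 1239*√(-10*(2 + 10)) = 1239*√(-10*12) = 1239*√(-120) = 1239*(2*I*√30) = 2478*I*√30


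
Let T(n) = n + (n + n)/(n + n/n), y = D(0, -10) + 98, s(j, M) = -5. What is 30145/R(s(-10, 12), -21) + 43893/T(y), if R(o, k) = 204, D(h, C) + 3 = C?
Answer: 1830043/2805 ≈ 652.42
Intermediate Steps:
D(h, C) = -3 + C
y = 85 (y = (-3 - 10) + 98 = -13 + 98 = 85)
T(n) = n + 2*n/(1 + n) (T(n) = n + (2*n)/(n + 1) = n + (2*n)/(1 + n) = n + 2*n/(1 + n))
30145/R(s(-10, 12), -21) + 43893/T(y) = 30145/204 + 43893/((85*(3 + 85)/(1 + 85))) = 30145*(1/204) + 43893/((85*88/86)) = 30145/204 + 43893/((85*(1/86)*88)) = 30145/204 + 43893/(3740/43) = 30145/204 + 43893*(43/3740) = 30145/204 + 1887399/3740 = 1830043/2805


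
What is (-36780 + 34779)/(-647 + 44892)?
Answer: -2001/44245 ≈ -0.045225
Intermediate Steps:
(-36780 + 34779)/(-647 + 44892) = -2001/44245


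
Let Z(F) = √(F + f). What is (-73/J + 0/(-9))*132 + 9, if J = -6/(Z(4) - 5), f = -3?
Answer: -6415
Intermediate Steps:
Z(F) = √(-3 + F) (Z(F) = √(F - 3) = √(-3 + F))
J = 3/2 (J = -6/(√(-3 + 4) - 5) = -6/(√1 - 5) = -6/(1 - 5) = -6/(-4) = -6*(-¼) = 3/2 ≈ 1.5000)
(-73/J + 0/(-9))*132 + 9 = (-73/3/2 + 0/(-9))*132 + 9 = (-73*⅔ + 0*(-⅑))*132 + 9 = (-146/3 + 0)*132 + 9 = -146/3*132 + 9 = -6424 + 9 = -6415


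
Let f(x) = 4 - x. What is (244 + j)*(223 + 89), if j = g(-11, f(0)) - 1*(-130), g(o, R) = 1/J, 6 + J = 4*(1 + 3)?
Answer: 583596/5 ≈ 1.1672e+5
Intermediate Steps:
J = 10 (J = -6 + 4*(1 + 3) = -6 + 4*4 = -6 + 16 = 10)
g(o, R) = ⅒ (g(o, R) = 1/10 = ⅒)
j = 1301/10 (j = ⅒ - 1*(-130) = ⅒ + 130 = 1301/10 ≈ 130.10)
(244 + j)*(223 + 89) = (244 + 1301/10)*(223 + 89) = (3741/10)*312 = 583596/5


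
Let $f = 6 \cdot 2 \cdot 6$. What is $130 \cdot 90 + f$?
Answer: $11772$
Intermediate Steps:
$f = 72$ ($f = 12 \cdot 6 = 72$)
$130 \cdot 90 + f = 130 \cdot 90 + 72 = 11700 + 72 = 11772$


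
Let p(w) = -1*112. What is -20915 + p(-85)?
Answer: -21027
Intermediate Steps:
p(w) = -112
-20915 + p(-85) = -20915 - 112 = -21027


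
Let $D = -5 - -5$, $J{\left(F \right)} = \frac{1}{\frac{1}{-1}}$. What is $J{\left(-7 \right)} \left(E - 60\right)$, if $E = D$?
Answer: $60$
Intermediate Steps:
$J{\left(F \right)} = -1$ ($J{\left(F \right)} = \frac{1}{-1} = -1$)
$D = 0$ ($D = -5 + 5 = 0$)
$E = 0$
$J{\left(-7 \right)} \left(E - 60\right) = - (0 - 60) = \left(-1\right) \left(-60\right) = 60$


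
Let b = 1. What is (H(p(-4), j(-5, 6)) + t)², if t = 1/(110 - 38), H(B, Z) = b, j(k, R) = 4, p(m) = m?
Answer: 5329/5184 ≈ 1.0280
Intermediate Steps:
H(B, Z) = 1
t = 1/72 ≈ 0.013889
(H(p(-4), j(-5, 6)) + t)² = (1 + 1/72)² = (73/72)² = 5329/5184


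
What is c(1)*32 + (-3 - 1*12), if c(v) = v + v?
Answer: 49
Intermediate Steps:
c(v) = 2*v
c(1)*32 + (-3 - 1*12) = (2*1)*32 + (-3 - 1*12) = 2*32 + (-3 - 12) = 64 - 15 = 49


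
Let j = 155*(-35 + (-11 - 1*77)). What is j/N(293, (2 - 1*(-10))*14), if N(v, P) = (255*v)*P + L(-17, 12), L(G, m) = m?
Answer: -6355/4184044 ≈ -0.0015189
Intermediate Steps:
j = -19065 (j = 155*(-35 + (-11 - 77)) = 155*(-35 - 88) = 155*(-123) = -19065)
N(v, P) = 12 + 255*P*v (N(v, P) = (255*v)*P + 12 = 255*P*v + 12 = 12 + 255*P*v)
j/N(293, (2 - 1*(-10))*14) = -19065/(12 + 255*((2 - 1*(-10))*14)*293) = -19065/(12 + 255*((2 + 10)*14)*293) = -19065/(12 + 255*(12*14)*293) = -19065/(12 + 255*168*293) = -19065/(12 + 12552120) = -19065/12552132 = -19065*1/12552132 = -6355/4184044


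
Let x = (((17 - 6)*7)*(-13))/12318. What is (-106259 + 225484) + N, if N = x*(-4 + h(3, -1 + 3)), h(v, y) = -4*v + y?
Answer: 734313782/6159 ≈ 1.1923e+5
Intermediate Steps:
h(v, y) = y - 4*v
x = -1001/12318 (x = ((11*7)*(-13))*(1/12318) = (77*(-13))*(1/12318) = -1001*1/12318 = -1001/12318 ≈ -0.081263)
N = 7007/6159 (N = -1001*(-4 + ((-1 + 3) - 4*3))/12318 = -1001*(-4 + (2 - 12))/12318 = -1001*(-4 - 10)/12318 = -1001/12318*(-14) = 7007/6159 ≈ 1.1377)
(-106259 + 225484) + N = (-106259 + 225484) + 7007/6159 = 119225 + 7007/6159 = 734313782/6159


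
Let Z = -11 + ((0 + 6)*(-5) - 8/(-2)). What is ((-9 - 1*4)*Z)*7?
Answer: 3367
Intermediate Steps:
Z = -37 (Z = -11 + (6*(-5) - 8*(-1)/2) = -11 + (-30 - 4*(-1)) = -11 + (-30 + 4) = -11 - 26 = -37)
((-9 - 1*4)*Z)*7 = ((-9 - 1*4)*(-37))*7 = ((-9 - 4)*(-37))*7 = -13*(-37)*7 = 481*7 = 3367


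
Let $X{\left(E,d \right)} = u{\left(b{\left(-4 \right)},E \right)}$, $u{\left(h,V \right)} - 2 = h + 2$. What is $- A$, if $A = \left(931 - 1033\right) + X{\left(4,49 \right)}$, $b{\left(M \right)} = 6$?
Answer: $92$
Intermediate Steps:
$u{\left(h,V \right)} = 4 + h$ ($u{\left(h,V \right)} = 2 + \left(h + 2\right) = 2 + \left(2 + h\right) = 4 + h$)
$X{\left(E,d \right)} = 10$ ($X{\left(E,d \right)} = 4 + 6 = 10$)
$A = -92$ ($A = \left(931 - 1033\right) + 10 = -102 + 10 = -92$)
$- A = \left(-1\right) \left(-92\right) = 92$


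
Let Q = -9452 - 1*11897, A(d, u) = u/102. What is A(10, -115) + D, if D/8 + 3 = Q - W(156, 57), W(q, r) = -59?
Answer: -17375203/102 ≈ -1.7035e+5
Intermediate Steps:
A(d, u) = u/102 (A(d, u) = u*(1/102) = u/102)
Q = -21349 (Q = -9452 - 11897 = -21349)
D = -170344 (D = -24 + 8*(-21349 - 1*(-59)) = -24 + 8*(-21349 + 59) = -24 + 8*(-21290) = -24 - 170320 = -170344)
A(10, -115) + D = (1/102)*(-115) - 170344 = -115/102 - 170344 = -17375203/102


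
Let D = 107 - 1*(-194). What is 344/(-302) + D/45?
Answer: 37711/6795 ≈ 5.5498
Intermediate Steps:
D = 301 (D = 107 + 194 = 301)
344/(-302) + D/45 = 344/(-302) + 301/45 = 344*(-1/302) + 301*(1/45) = -172/151 + 301/45 = 37711/6795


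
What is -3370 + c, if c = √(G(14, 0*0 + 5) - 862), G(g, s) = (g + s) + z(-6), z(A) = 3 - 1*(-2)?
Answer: -3370 + I*√838 ≈ -3370.0 + 28.948*I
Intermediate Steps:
z(A) = 5 (z(A) = 3 + 2 = 5)
G(g, s) = 5 + g + s (G(g, s) = (g + s) + 5 = 5 + g + s)
c = I*√838 (c = √((5 + 14 + (0*0 + 5)) - 862) = √((5 + 14 + (0 + 5)) - 862) = √((5 + 14 + 5) - 862) = √(24 - 862) = √(-838) = I*√838 ≈ 28.948*I)
-3370 + c = -3370 + I*√838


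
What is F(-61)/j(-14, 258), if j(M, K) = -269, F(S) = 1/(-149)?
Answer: 1/40081 ≈ 2.4949e-5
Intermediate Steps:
F(S) = -1/149
F(-61)/j(-14, 258) = -1/149/(-269) = -1/149*(-1/269) = 1/40081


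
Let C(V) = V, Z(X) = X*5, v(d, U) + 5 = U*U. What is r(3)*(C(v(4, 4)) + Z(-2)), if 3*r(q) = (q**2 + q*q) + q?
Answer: 7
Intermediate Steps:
v(d, U) = -5 + U**2 (v(d, U) = -5 + U*U = -5 + U**2)
Z(X) = 5*X
r(q) = q/3 + 2*q**2/3 (r(q) = ((q**2 + q*q) + q)/3 = ((q**2 + q**2) + q)/3 = (2*q**2 + q)/3 = (q + 2*q**2)/3 = q/3 + 2*q**2/3)
r(3)*(C(v(4, 4)) + Z(-2)) = ((1/3)*3*(1 + 2*3))*((-5 + 4**2) + 5*(-2)) = ((1/3)*3*(1 + 6))*((-5 + 16) - 10) = ((1/3)*3*7)*(11 - 10) = 7*1 = 7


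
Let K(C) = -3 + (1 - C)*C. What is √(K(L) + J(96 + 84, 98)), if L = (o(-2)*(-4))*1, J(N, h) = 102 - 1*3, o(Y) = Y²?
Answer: 4*I*√11 ≈ 13.266*I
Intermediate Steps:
J(N, h) = 99 (J(N, h) = 102 - 3 = 99)
L = -16 (L = ((-2)²*(-4))*1 = (4*(-4))*1 = -16*1 = -16)
K(C) = -3 + C*(1 - C)
√(K(L) + J(96 + 84, 98)) = √((-3 - 16 - 1*(-16)²) + 99) = √((-3 - 16 - 1*256) + 99) = √((-3 - 16 - 256) + 99) = √(-275 + 99) = √(-176) = 4*I*√11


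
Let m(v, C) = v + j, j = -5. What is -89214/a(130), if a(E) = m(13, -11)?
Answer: -44607/4 ≈ -11152.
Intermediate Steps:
m(v, C) = -5 + v (m(v, C) = v - 5 = -5 + v)
a(E) = 8 (a(E) = -5 + 13 = 8)
-89214/a(130) = -89214/8 = -89214*⅛ = -44607/4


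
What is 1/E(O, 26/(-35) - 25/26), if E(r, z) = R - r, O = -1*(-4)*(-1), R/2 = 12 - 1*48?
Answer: -1/68 ≈ -0.014706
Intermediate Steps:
R = -72 (R = 2*(12 - 1*48) = 2*(12 - 48) = 2*(-36) = -72)
O = -4 (O = 4*(-1) = -4)
E(r, z) = -72 - r
1/E(O, 26/(-35) - 25/26) = 1/(-72 - 1*(-4)) = 1/(-72 + 4) = 1/(-68) = -1/68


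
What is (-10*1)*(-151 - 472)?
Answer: 6230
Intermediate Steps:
(-10*1)*(-151 - 472) = -10*(-623) = 6230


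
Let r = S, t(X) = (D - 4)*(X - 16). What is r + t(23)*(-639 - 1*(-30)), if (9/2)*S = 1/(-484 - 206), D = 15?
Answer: -145602766/3105 ≈ -46893.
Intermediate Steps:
t(X) = -176 + 11*X (t(X) = (15 - 4)*(X - 16) = 11*(-16 + X) = -176 + 11*X)
S = -1/3105 (S = 2/(9*(-484 - 206)) = (2/9)/(-690) = (2/9)*(-1/690) = -1/3105 ≈ -0.00032206)
r = -1/3105 ≈ -0.00032206
r + t(23)*(-639 - 1*(-30)) = -1/3105 + (-176 + 11*23)*(-639 - 1*(-30)) = -1/3105 + (-176 + 253)*(-639 + 30) = -1/3105 + 77*(-609) = -1/3105 - 46893 = -145602766/3105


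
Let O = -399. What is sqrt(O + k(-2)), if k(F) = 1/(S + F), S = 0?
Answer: I*sqrt(1598)/2 ≈ 19.987*I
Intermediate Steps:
k(F) = 1/F (k(F) = 1/(0 + F) = 1/F)
sqrt(O + k(-2)) = sqrt(-399 + 1/(-2)) = sqrt(-399 - 1/2) = sqrt(-799/2) = I*sqrt(1598)/2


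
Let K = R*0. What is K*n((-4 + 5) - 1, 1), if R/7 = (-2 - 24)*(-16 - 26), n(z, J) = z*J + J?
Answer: 0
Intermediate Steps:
n(z, J) = J + J*z (n(z, J) = J*z + J = J + J*z)
R = 7644 (R = 7*((-2 - 24)*(-16 - 26)) = 7*(-26*(-42)) = 7*1092 = 7644)
K = 0 (K = 7644*0 = 0)
K*n((-4 + 5) - 1, 1) = 0*(1*(1 + ((-4 + 5) - 1))) = 0*(1*(1 + (1 - 1))) = 0*(1*(1 + 0)) = 0*(1*1) = 0*1 = 0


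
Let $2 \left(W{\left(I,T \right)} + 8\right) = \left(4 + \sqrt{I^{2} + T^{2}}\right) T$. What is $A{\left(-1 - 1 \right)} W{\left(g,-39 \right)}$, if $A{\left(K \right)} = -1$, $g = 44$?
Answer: $86 + \frac{39 \sqrt{3457}}{2} \approx 1232.5$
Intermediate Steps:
$W{\left(I,T \right)} = -8 + \frac{T \left(4 + \sqrt{I^{2} + T^{2}}\right)}{2}$ ($W{\left(I,T \right)} = -8 + \frac{\left(4 + \sqrt{I^{2} + T^{2}}\right) T}{2} = -8 + \frac{T \left(4 + \sqrt{I^{2} + T^{2}}\right)}{2}$)
$A{\left(-1 - 1 \right)} W{\left(g,-39 \right)} = - (-8 + 2 \left(-39\right) + \frac{1}{2} \left(-39\right) \sqrt{44^{2} + \left(-39\right)^{2}}) = - (-8 - 78 + \frac{1}{2} \left(-39\right) \sqrt{1936 + 1521}) = - (-8 - 78 + \frac{1}{2} \left(-39\right) \sqrt{3457}) = - (-8 - 78 - \frac{39 \sqrt{3457}}{2}) = - (-86 - \frac{39 \sqrt{3457}}{2}) = 86 + \frac{39 \sqrt{3457}}{2}$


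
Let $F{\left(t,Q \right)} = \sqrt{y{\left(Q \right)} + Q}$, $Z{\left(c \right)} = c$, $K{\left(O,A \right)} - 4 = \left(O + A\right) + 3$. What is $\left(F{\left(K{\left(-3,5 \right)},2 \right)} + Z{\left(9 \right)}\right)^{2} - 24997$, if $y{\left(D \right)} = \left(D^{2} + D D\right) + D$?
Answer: $-24904 + 36 \sqrt{3} \approx -24842.0$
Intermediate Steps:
$y{\left(D \right)} = D + 2 D^{2}$ ($y{\left(D \right)} = \left(D^{2} + D^{2}\right) + D = 2 D^{2} + D = D + 2 D^{2}$)
$K{\left(O,A \right)} = 7 + A + O$ ($K{\left(O,A \right)} = 4 + \left(\left(O + A\right) + 3\right) = 4 + \left(\left(A + O\right) + 3\right) = 4 + \left(3 + A + O\right) = 7 + A + O$)
$F{\left(t,Q \right)} = \sqrt{Q + Q \left(1 + 2 Q\right)}$ ($F{\left(t,Q \right)} = \sqrt{Q \left(1 + 2 Q\right) + Q} = \sqrt{Q + Q \left(1 + 2 Q\right)}$)
$\left(F{\left(K{\left(-3,5 \right)},2 \right)} + Z{\left(9 \right)}\right)^{2} - 24997 = \left(\sqrt{2} \sqrt{2 \left(1 + 2\right)} + 9\right)^{2} - 24997 = \left(\sqrt{2} \sqrt{2 \cdot 3} + 9\right)^{2} - 24997 = \left(\sqrt{2} \sqrt{6} + 9\right)^{2} - 24997 = \left(2 \sqrt{3} + 9\right)^{2} - 24997 = \left(9 + 2 \sqrt{3}\right)^{2} - 24997 = -24997 + \left(9 + 2 \sqrt{3}\right)^{2}$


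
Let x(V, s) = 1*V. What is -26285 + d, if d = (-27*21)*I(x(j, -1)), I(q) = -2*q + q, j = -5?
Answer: -29120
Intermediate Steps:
x(V, s) = V
I(q) = -q
d = -2835 (d = (-27*21)*(-1*(-5)) = -567*5 = -2835)
-26285 + d = -26285 - 2835 = -29120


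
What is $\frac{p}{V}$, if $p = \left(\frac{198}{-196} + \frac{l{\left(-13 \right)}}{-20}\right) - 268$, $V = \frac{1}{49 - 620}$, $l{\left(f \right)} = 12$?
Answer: $\frac{75434239}{490} \approx 1.5395 \cdot 10^{5}$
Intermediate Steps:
$V = - \frac{1}{571}$ ($V = \frac{1}{-571} = - \frac{1}{571} \approx -0.0017513$)
$p = - \frac{132109}{490}$ ($p = \left(\frac{198}{-196} + \frac{12}{-20}\right) - 268 = \left(198 \left(- \frac{1}{196}\right) + 12 \left(- \frac{1}{20}\right)\right) - 268 = \left(- \frac{99}{98} - \frac{3}{5}\right) - 268 = - \frac{789}{490} - 268 = - \frac{132109}{490} \approx -269.61$)
$\frac{p}{V} = - \frac{132109}{490 \left(- \frac{1}{571}\right)} = \left(- \frac{132109}{490}\right) \left(-571\right) = \frac{75434239}{490}$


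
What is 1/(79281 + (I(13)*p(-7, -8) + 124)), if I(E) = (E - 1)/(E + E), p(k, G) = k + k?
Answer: 13/1032181 ≈ 1.2595e-5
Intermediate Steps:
p(k, G) = 2*k
I(E) = (-1 + E)/(2*E) (I(E) = (-1 + E)/((2*E)) = (-1 + E)*(1/(2*E)) = (-1 + E)/(2*E))
1/(79281 + (I(13)*p(-7, -8) + 124)) = 1/(79281 + (((½)*(-1 + 13)/13)*(2*(-7)) + 124)) = 1/(79281 + (((½)*(1/13)*12)*(-14) + 124)) = 1/(79281 + ((6/13)*(-14) + 124)) = 1/(79281 + (-84/13 + 124)) = 1/(79281 + 1528/13) = 1/(1032181/13) = 13/1032181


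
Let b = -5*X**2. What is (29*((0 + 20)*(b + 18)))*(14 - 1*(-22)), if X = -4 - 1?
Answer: -2234160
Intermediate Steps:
X = -5
b = -125 (b = -5*(-5)**2 = -5*25 = -125)
(29*((0 + 20)*(b + 18)))*(14 - 1*(-22)) = (29*((0 + 20)*(-125 + 18)))*(14 - 1*(-22)) = (29*(20*(-107)))*(14 + 22) = (29*(-2140))*36 = -62060*36 = -2234160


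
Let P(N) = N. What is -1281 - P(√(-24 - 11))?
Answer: -1281 - I*√35 ≈ -1281.0 - 5.9161*I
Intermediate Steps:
-1281 - P(√(-24 - 11)) = -1281 - √(-24 - 11) = -1281 - √(-35) = -1281 - I*√35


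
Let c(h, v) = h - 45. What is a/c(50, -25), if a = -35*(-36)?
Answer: 252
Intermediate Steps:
a = 1260
c(h, v) = -45 + h
a/c(50, -25) = 1260/(-45 + 50) = 1260/5 = 1260*(⅕) = 252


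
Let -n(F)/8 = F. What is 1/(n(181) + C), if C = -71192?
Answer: -1/72640 ≈ -1.3767e-5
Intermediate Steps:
n(F) = -8*F
1/(n(181) + C) = 1/(-8*181 - 71192) = 1/(-1448 - 71192) = 1/(-72640) = -1/72640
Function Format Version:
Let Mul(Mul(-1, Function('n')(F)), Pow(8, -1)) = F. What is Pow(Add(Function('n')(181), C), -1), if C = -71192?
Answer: Rational(-1, 72640) ≈ -1.3767e-5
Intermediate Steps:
Function('n')(F) = Mul(-8, F)
Pow(Add(Function('n')(181), C), -1) = Pow(Add(Mul(-8, 181), -71192), -1) = Pow(Add(-1448, -71192), -1) = Pow(-72640, -1) = Rational(-1, 72640)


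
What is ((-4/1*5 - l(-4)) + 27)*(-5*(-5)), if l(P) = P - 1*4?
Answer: 375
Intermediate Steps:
l(P) = -4 + P (l(P) = P - 4 = -4 + P)
((-4/1*5 - l(-4)) + 27)*(-5*(-5)) = ((-4/1*5 - (-4 - 4)) + 27)*(-5*(-5)) = ((-4*1*5 - 1*(-8)) + 27)*25 = ((-4*5 + 8) + 27)*25 = ((-20 + 8) + 27)*25 = (-12 + 27)*25 = 15*25 = 375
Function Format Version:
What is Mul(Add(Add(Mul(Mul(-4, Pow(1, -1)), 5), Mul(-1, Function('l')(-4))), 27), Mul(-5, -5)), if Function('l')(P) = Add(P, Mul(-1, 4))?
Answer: 375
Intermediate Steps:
Function('l')(P) = Add(-4, P) (Function('l')(P) = Add(P, -4) = Add(-4, P))
Mul(Add(Add(Mul(Mul(-4, Pow(1, -1)), 5), Mul(-1, Function('l')(-4))), 27), Mul(-5, -5)) = Mul(Add(Add(Mul(Mul(-4, Pow(1, -1)), 5), Mul(-1, Add(-4, -4))), 27), Mul(-5, -5)) = Mul(Add(Add(Mul(Mul(-4, 1), 5), Mul(-1, -8)), 27), 25) = Mul(Add(Add(Mul(-4, 5), 8), 27), 25) = Mul(Add(Add(-20, 8), 27), 25) = Mul(Add(-12, 27), 25) = Mul(15, 25) = 375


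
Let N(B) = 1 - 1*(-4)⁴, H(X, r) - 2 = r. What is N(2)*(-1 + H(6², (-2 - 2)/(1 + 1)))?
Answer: 255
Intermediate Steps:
H(X, r) = 2 + r
N(B) = -255 (N(B) = 1 - 1*256 = 1 - 256 = -255)
N(2)*(-1 + H(6², (-2 - 2)/(1 + 1))) = -255*(-1 + (2 + (-2 - 2)/(1 + 1))) = -255*(-1 + (2 - 4/2)) = -255*(-1 + (2 - 4*½)) = -255*(-1 + (2 - 2)) = -255*(-1 + 0) = -255*(-1) = 255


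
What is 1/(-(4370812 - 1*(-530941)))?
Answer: -1/4901753 ≈ -2.0401e-7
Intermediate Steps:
1/(-(4370812 - 1*(-530941))) = 1/(-(4370812 + 530941)) = 1/(-1*4901753) = 1/(-4901753) = -1/4901753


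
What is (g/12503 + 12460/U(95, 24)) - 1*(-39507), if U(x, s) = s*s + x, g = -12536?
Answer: 331591865815/8389513 ≈ 39525.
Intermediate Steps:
U(x, s) = x + s² (U(x, s) = s² + x = x + s²)
(g/12503 + 12460/U(95, 24)) - 1*(-39507) = (-12536/12503 + 12460/(95 + 24²)) - 1*(-39507) = (-12536*1/12503 + 12460/(95 + 576)) + 39507 = (-12536/12503 + 12460/671) + 39507 = 147375724/8389513 + 39507 = 331591865815/8389513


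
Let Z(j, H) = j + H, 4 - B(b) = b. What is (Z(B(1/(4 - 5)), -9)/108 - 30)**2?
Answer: 657721/729 ≈ 902.22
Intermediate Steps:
B(b) = 4 - b
Z(j, H) = H + j
(Z(B(1/(4 - 5)), -9)/108 - 30)**2 = ((-9 + (4 - 1/(4 - 5)))/108 - 30)**2 = ((-9 + (4 - 1/(-1)))*(1/108) - 30)**2 = ((-9 + (4 - 1*(-1)))*(1/108) - 30)**2 = ((-9 + (4 + 1))*(1/108) - 30)**2 = ((-9 + 5)*(1/108) - 30)**2 = (-4*1/108 - 30)**2 = (-1/27 - 30)**2 = (-811/27)**2 = 657721/729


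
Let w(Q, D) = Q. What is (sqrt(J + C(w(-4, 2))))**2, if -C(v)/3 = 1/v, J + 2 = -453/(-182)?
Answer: 451/364 ≈ 1.2390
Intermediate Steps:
J = 89/182 (J = -2 - 453/(-182) = -2 - 453*(-1/182) = -2 + 453/182 = 89/182 ≈ 0.48901)
C(v) = -3/v
(sqrt(J + C(w(-4, 2))))**2 = (sqrt(89/182 - 3/(-4)))**2 = (sqrt(89/182 - 3*(-1/4)))**2 = (sqrt(89/182 + 3/4))**2 = (sqrt(451/364))**2 = (sqrt(41041)/182)**2 = 451/364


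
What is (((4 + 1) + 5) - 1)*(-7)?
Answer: -63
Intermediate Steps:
(((4 + 1) + 5) - 1)*(-7) = ((5 + 5) - 1)*(-7) = (10 - 1)*(-7) = 9*(-7) = -63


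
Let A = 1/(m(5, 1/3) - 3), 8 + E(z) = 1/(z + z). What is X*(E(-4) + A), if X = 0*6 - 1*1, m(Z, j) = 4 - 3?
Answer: 69/8 ≈ 8.6250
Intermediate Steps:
m(Z, j) = 1
E(z) = -8 + 1/(2*z) (E(z) = -8 + 1/(z + z) = -8 + 1/(2*z))
X = -1 (X = 0 - 1 = -1)
A = -½ (A = 1/(1 - 3) = 1/(-2) = -½ ≈ -0.50000)
X*(E(-4) + A) = -((-8 + (½)/(-4)) - ½) = -((-8 + (½)*(-¼)) - ½) = -((-8 - ⅛) - ½) = -(-65/8 - ½) = -1*(-69/8) = 69/8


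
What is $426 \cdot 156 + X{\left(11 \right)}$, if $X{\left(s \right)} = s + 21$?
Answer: $66488$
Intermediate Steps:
$X{\left(s \right)} = 21 + s$
$426 \cdot 156 + X{\left(11 \right)} = 426 \cdot 156 + \left(21 + 11\right) = 66456 + 32 = 66488$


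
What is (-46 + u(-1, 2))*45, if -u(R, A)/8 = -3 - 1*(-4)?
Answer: -2430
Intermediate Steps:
u(R, A) = -8 (u(R, A) = -8*(-3 - 1*(-4)) = -8*(-3 + 4) = -8*1 = -8)
(-46 + u(-1, 2))*45 = (-46 - 8)*45 = -54*45 = -2430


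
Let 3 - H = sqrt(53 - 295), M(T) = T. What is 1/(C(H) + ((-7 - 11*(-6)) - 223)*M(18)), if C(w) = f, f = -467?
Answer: -1/3419 ≈ -0.00029248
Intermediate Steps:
H = 3 - 11*I*sqrt(2) (H = 3 - sqrt(53 - 295) = 3 - sqrt(-242) = 3 - 11*I*sqrt(2) ≈ 3.0 - 15.556*I)
C(w) = -467
1/(C(H) + ((-7 - 11*(-6)) - 223)*M(18)) = 1/(-467 + ((-7 - 11*(-6)) - 223)*18) = 1/(-467 + ((-7 + 66) - 223)*18) = 1/(-467 + (59 - 223)*18) = 1/(-467 - 164*18) = 1/(-467 - 2952) = 1/(-3419) = -1/3419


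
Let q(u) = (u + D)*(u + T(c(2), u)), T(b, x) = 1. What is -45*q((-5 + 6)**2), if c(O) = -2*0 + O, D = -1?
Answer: 0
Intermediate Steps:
c(O) = O (c(O) = 0 + O = O)
q(u) = (1 + u)*(-1 + u) (q(u) = (u - 1)*(u + 1) = (-1 + u)*(1 + u) = (1 + u)*(-1 + u))
-45*q((-5 + 6)**2) = -45*(-1 + ((-5 + 6)**2)**2) = -45*(-1 + (1**2)**2) = -45*(-1 + 1**2) = -45*(-1 + 1) = -45*0 = 0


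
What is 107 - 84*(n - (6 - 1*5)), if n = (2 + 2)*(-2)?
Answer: 863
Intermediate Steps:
n = -8 (n = 4*(-2) = -8)
107 - 84*(n - (6 - 1*5)) = 107 - 84*(-8 - (6 - 1*5)) = 107 - 84*(-8 - (6 - 5)) = 107 - 84*(-8 - 1*1) = 107 - 84*(-8 - 1) = 107 - 84*(-9) = 107 + 756 = 863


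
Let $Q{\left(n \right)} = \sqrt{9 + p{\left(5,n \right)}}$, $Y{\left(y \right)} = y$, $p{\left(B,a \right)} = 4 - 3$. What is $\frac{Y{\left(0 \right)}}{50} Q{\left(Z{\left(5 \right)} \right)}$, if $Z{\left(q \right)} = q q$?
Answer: $0$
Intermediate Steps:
$p{\left(B,a \right)} = 1$
$Z{\left(q \right)} = q^{2}$
$Q{\left(n \right)} = \sqrt{10}$ ($Q{\left(n \right)} = \sqrt{9 + 1} = \sqrt{10}$)
$\frac{Y{\left(0 \right)}}{50} Q{\left(Z{\left(5 \right)} \right)} = \frac{0}{50} \sqrt{10} = 0 \cdot \frac{1}{50} \sqrt{10} = 0 \sqrt{10} = 0$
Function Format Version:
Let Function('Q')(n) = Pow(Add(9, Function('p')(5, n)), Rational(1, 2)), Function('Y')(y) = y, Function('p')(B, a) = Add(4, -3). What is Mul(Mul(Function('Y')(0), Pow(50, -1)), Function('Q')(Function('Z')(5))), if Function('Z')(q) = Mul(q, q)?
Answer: 0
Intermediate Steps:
Function('p')(B, a) = 1
Function('Z')(q) = Pow(q, 2)
Function('Q')(n) = Pow(10, Rational(1, 2)) (Function('Q')(n) = Pow(Add(9, 1), Rational(1, 2)) = Pow(10, Rational(1, 2)))
Mul(Mul(Function('Y')(0), Pow(50, -1)), Function('Q')(Function('Z')(5))) = Mul(Mul(0, Pow(50, -1)), Pow(10, Rational(1, 2))) = Mul(Mul(0, Rational(1, 50)), Pow(10, Rational(1, 2))) = Mul(0, Pow(10, Rational(1, 2))) = 0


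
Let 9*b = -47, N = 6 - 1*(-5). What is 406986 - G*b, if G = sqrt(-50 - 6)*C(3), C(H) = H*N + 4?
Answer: 406986 + 3478*I*sqrt(14)/9 ≈ 4.0699e+5 + 1445.9*I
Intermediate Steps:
N = 11 (N = 6 + 5 = 11)
b = -47/9 (b = (1/9)*(-47) = -47/9 ≈ -5.2222)
C(H) = 4 + 11*H (C(H) = H*11 + 4 = 11*H + 4 = 4 + 11*H)
G = 74*I*sqrt(14) (G = sqrt(-50 - 6)*(4 + 11*3) = sqrt(-56)*(4 + 33) = (2*I*sqrt(14))*37 = 74*I*sqrt(14) ≈ 276.88*I)
406986 - G*b = 406986 - 74*I*sqrt(14)*(-47)/9 = 406986 - (-3478)*I*sqrt(14)/9 = 406986 + 3478*I*sqrt(14)/9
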